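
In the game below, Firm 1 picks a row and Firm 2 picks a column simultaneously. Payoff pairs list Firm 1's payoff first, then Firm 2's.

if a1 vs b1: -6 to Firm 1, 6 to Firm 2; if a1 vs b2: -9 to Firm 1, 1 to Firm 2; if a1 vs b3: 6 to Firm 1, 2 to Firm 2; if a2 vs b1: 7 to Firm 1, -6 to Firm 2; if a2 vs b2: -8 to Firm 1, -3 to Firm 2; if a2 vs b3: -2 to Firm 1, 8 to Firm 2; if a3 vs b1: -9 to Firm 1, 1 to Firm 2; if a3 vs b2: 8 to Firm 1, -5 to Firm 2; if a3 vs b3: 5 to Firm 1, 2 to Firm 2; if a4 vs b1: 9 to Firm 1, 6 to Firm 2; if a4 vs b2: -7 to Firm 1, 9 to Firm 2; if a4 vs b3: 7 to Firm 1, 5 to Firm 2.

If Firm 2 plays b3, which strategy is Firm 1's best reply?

a4

With Firm 2 fixed at b3, Firm 1's payoffs are: a1 → 6, a2 → -2, a3 → 5, a4 → 7.
The maximum is 7, achieved by a4.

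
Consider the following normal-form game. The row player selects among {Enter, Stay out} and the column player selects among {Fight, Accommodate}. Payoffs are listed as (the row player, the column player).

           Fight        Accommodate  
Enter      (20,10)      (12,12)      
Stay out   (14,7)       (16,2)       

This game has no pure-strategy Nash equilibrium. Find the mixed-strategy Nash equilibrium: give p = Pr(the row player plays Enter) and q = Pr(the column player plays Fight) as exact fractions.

In a mixed NE each player is indifferent between their pure strategies, so the opponent's mix sets the indifference.
The column player indifferent between Fight and Accommodate: p·10 + (1−p)·7 = p·12 + (1−p)·2 ⟹ 7 + 3p = 2 + 10p ⟹ p = 5/7.
The row player indifferent between Enter and Stay out: q·20 + (1−q)·12 = q·14 + (1−q)·16 ⟹ 12 + 8q = 16 + (-2)q ⟹ q = 2/5.

p = 5/7, q = 2/5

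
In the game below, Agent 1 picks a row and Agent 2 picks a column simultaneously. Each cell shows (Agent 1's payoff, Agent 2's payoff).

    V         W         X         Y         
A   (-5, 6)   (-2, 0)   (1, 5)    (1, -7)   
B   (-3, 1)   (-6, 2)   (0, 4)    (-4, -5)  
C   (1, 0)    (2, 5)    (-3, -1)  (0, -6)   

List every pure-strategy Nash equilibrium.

(C, W)

Check mutual best responses: a cell is a NE iff neither player can gain by unilaterally deviating.
Agent 1's best responses — vs V: C (payoff 1); vs W: C (payoff 2); vs X: A (payoff 1); vs Y: A (payoff 1).
Agent 2's best responses — vs A: V (payoff 6); vs B: X (payoff 4); vs C: W (payoff 5).
The only mutual best response is (C, W); neither player gains by switching there.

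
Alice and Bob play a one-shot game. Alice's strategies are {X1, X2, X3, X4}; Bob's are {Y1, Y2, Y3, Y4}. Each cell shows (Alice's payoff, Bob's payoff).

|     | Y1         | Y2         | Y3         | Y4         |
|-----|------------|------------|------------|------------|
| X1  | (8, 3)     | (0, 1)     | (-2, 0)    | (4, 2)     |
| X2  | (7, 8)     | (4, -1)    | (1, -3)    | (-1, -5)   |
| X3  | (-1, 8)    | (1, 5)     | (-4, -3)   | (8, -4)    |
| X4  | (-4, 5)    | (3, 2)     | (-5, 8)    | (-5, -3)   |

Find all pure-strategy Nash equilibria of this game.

A profile is a Nash equilibrium when each player is best-responding to the other.
Alice's best responses — vs Y1: X1 (payoff 8); vs Y2: X2 (payoff 4); vs Y3: X2 (payoff 1); vs Y4: X3 (payoff 8).
Bob's best responses — vs X1: Y1 (payoff 3); vs X2: Y1 (payoff 8); vs X3: Y1 (payoff 8); vs X4: Y3 (payoff 8).
The only mutual best response is (X1, Y1); neither player gains by switching there.

(X1, Y1)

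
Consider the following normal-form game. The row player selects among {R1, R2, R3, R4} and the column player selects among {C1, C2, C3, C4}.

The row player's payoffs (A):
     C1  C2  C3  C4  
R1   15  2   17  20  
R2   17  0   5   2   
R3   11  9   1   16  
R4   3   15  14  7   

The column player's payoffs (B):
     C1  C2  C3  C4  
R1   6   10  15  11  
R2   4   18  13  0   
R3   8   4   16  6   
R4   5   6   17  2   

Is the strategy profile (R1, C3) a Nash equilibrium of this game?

Yes

Holding the column player at C3: the row player gets 17 from R1, versus 5 from R2, 1 from R3, 14 from R4. No profitable deviation for the row player.
Holding the row player at R1: the column player gets 15 from C3, versus 6 from C1, 10 from C2, 11 from C4. No profitable deviation for the column player either.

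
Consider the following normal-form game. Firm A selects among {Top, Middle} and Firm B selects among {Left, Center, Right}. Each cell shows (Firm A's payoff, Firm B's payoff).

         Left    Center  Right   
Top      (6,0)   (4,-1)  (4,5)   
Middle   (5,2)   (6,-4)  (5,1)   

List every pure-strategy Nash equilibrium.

None

Find each player's best response to every opponent strategy; NE are the intersections.
Firm A's best responses — vs Left: Top (payoff 6); vs Center: Middle (payoff 6); vs Right: Middle (payoff 5).
Firm B's best responses — vs Top: Right (payoff 5); vs Middle: Left (payoff 2).
No cell has both players best-responding. For instance, Firm A's best reply to Right is Middle, but against Middle Firm B prefers Left over Right.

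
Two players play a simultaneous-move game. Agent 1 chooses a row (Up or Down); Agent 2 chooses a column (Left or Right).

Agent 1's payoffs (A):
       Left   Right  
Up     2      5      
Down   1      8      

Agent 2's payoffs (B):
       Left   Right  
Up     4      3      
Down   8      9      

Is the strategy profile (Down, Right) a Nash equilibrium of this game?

Holding Agent 2 at Right: Agent 1 gets 8 from Down, versus 5 from Up. No profitable deviation for Agent 1.
Holding Agent 1 at Down: Agent 2 gets 9 from Right, versus 8 from Left. No profitable deviation for Agent 2 either.

Yes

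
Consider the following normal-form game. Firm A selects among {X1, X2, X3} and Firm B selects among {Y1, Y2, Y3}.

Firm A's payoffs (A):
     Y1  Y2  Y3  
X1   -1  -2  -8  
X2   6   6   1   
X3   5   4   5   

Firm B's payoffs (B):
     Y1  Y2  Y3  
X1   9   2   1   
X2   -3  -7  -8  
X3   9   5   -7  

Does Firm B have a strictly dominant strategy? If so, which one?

Y1

A strategy is strictly dominant if it gives Firm B a strictly higher payoff than every other strategy, against every choice by the opponent.
Y1 strictly dominates: vs X1: 9 > each of {2, 1}; vs X2: -3 > each of {-7, -8}; vs X3: 9 > each of {5, -7}.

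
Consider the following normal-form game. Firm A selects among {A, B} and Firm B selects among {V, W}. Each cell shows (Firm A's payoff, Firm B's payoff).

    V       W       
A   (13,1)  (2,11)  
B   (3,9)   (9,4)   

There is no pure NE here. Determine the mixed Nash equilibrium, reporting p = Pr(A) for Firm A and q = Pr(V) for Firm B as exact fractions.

In a mixed NE each player is indifferent between their pure strategies, so the opponent's mix sets the indifference.
Firm B indifferent between V and W: p·1 + (1−p)·9 = p·11 + (1−p)·4 ⟹ 9 + (-8)p = 4 + 7p ⟹ p = 1/3.
Firm A indifferent between A and B: q·13 + (1−q)·2 = q·3 + (1−q)·9 ⟹ 2 + 11q = 9 + (-6)q ⟹ q = 7/17.

p = 1/3, q = 7/17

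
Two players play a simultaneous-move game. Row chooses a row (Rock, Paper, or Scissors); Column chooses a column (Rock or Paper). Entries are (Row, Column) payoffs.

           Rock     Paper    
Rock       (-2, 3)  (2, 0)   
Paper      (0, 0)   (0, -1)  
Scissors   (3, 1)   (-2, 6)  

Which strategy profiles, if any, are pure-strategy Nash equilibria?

Check mutual best responses: a cell is a NE iff neither player can gain by unilaterally deviating.
Row's best responses — vs Rock: Scissors (payoff 3); vs Paper: Rock (payoff 2).
Column's best responses — vs Rock: Rock (payoff 3); vs Paper: Rock (payoff 0); vs Scissors: Paper (payoff 6).
No cell has both players best-responding. For instance, Row's best reply to Rock is Scissors, but against Scissors Column prefers Paper over Rock.

None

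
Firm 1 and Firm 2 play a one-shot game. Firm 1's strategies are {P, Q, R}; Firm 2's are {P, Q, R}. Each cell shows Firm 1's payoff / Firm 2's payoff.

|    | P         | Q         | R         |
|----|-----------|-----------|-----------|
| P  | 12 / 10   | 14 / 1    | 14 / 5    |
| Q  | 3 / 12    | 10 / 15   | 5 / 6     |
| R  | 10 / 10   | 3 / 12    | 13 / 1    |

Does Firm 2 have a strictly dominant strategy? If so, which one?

No strictly dominant strategy

Check whether one of Firm 2's strategies beats all alternatives regardless of what the opponent does.
P is not dominant: against Q, Q gives 15 > 12.
Q is not dominant: against P, P gives 10 > 1.
R is not dominant: against P, P gives 10 > 5.
No single strategy is best against every opponent action.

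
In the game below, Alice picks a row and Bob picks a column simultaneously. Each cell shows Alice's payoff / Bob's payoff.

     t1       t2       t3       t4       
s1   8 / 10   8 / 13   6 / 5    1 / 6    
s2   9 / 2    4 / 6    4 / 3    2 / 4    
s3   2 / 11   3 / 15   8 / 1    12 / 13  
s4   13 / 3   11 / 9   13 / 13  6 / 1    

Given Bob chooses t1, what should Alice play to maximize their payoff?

With Bob fixed at t1, Alice's payoffs are: s1 → 8, s2 → 9, s3 → 2, s4 → 13.
The maximum is 13, achieved by s4.

s4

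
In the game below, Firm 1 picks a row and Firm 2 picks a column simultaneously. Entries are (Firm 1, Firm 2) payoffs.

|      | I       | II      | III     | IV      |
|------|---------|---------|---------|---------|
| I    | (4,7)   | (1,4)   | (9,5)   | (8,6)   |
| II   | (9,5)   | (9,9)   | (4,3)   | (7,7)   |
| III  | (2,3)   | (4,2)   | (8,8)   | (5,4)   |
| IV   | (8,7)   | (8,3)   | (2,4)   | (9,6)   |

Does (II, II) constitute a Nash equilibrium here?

Holding Firm 2 at II: Firm 1 gets 9 from II, versus 1 from I, 4 from III, 8 from IV. No profitable deviation for Firm 1.
Holding Firm 1 at II: Firm 2 gets 9 from II, versus 5 from I, 3 from III, 7 from IV. No profitable deviation for Firm 2 either.

Yes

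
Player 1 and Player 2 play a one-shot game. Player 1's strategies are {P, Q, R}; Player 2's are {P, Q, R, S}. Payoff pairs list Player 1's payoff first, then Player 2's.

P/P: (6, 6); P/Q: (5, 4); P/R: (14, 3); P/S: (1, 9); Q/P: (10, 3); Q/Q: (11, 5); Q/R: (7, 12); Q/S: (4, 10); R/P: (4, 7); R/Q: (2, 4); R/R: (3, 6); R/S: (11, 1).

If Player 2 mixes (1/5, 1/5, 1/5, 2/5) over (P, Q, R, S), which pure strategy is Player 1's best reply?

Q

Player 1's best reply maximizes expected payoff against the mix.
P: (1/5)·6 + (1/5)·5 + (1/5)·14 + (2/5)·1 = 27/5
Q: (1/5)·10 + (1/5)·11 + (1/5)·7 + (2/5)·4 = 36/5
R: (1/5)·4 + (1/5)·2 + (1/5)·3 + (2/5)·11 = 31/5
Highest expected payoff is 36/5, from Q.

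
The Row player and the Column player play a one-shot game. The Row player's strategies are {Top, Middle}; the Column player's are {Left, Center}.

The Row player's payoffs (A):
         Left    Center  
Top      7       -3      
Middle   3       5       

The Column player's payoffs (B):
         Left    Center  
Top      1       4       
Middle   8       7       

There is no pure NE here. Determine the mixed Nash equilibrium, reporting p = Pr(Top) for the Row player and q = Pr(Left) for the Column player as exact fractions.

p = 1/4, q = 2/3

Each player's mixing probability is pinned down by making the *other* player indifferent.
The Column player indifferent between Left and Center: p·1 + (1−p)·8 = p·4 + (1−p)·7 ⟹ 8 + (-7)p = 7 + (-3)p ⟹ p = 1/4.
The Row player indifferent between Top and Middle: q·7 + (1−q)·(-3) = q·3 + (1−q)·5 ⟹ (-3) + 10q = 5 + (-2)q ⟹ q = 2/3.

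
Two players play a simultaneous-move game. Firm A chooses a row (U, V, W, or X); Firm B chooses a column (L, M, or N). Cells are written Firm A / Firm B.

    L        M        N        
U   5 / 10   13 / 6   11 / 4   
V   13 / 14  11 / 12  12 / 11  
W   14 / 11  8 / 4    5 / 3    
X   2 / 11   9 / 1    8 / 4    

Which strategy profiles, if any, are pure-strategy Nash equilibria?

(W, L)

A profile is a Nash equilibrium when each player is best-responding to the other.
Firm A's best responses — vs L: W (payoff 14); vs M: U (payoff 13); vs N: V (payoff 12).
Firm B's best responses — vs U: L (payoff 10); vs V: L (payoff 14); vs W: L (payoff 11); vs X: L (payoff 11).
The only mutual best response is (W, L); neither player gains by switching there.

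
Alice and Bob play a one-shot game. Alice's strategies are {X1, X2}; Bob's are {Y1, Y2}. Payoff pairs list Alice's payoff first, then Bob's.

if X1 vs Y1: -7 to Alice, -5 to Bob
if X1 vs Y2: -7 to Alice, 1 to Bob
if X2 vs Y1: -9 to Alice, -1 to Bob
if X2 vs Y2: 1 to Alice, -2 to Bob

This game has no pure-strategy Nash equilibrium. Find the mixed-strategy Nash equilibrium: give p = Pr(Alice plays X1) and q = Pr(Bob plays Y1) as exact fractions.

p = 1/7, q = 4/5

In a mixed NE each player is indifferent between their pure strategies, so the opponent's mix sets the indifference.
Bob indifferent between Y1 and Y2: p·(-5) + (1−p)·(-1) = p·1 + (1−p)·(-2) ⟹ (-1) + (-4)p = (-2) + 3p ⟹ p = 1/7.
Alice indifferent between X1 and X2: q·(-7) + (1−q)·(-7) = q·(-9) + (1−q)·1 ⟹ (-7) + 0q = 1 + (-10)q ⟹ q = 4/5.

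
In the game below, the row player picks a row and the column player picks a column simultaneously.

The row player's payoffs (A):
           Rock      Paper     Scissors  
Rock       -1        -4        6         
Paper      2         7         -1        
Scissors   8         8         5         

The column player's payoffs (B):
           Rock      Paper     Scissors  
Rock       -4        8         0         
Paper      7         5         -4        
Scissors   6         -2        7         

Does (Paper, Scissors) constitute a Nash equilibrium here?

Holding the column player at Scissors: the row player gets -1 from Paper but could get 6 by switching to Rock. The row player has a profitable deviation.

No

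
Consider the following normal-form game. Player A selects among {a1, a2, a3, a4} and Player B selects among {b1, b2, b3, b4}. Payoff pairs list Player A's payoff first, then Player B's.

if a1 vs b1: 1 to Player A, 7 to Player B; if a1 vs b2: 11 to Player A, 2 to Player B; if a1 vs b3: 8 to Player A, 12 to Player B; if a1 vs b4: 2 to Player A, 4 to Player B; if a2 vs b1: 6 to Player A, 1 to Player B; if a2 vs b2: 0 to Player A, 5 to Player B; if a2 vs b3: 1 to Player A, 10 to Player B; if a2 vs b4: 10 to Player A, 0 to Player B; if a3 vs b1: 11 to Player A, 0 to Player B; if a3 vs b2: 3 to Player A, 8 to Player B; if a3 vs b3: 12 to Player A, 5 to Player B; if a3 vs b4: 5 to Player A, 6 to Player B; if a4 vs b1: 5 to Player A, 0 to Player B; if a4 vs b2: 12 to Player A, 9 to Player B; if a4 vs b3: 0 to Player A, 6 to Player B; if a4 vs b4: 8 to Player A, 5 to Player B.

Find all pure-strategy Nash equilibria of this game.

A profile is a Nash equilibrium when each player is best-responding to the other.
Player A's best responses — vs b1: a3 (payoff 11); vs b2: a4 (payoff 12); vs b3: a3 (payoff 12); vs b4: a2 (payoff 10).
Player B's best responses — vs a1: b3 (payoff 12); vs a2: b3 (payoff 10); vs a3: b2 (payoff 8); vs a4: b2 (payoff 9).
The only mutual best response is (a4, b2); neither player gains by switching there.

(a4, b2)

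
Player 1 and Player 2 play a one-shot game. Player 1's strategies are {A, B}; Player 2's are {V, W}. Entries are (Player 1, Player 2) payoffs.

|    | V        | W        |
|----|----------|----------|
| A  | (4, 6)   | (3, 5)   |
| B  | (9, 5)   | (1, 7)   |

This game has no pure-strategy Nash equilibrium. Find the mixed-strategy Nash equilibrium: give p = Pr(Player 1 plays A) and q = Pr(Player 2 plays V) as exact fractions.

Each player's mixing probability is pinned down by making the *other* player indifferent.
Player 2 indifferent between V and W: p·6 + (1−p)·5 = p·5 + (1−p)·7 ⟹ 5 + 1p = 7 + (-2)p ⟹ p = 2/3.
Player 1 indifferent between A and B: q·4 + (1−q)·3 = q·9 + (1−q)·1 ⟹ 3 + 1q = 1 + 8q ⟹ q = 2/7.

p = 2/3, q = 2/7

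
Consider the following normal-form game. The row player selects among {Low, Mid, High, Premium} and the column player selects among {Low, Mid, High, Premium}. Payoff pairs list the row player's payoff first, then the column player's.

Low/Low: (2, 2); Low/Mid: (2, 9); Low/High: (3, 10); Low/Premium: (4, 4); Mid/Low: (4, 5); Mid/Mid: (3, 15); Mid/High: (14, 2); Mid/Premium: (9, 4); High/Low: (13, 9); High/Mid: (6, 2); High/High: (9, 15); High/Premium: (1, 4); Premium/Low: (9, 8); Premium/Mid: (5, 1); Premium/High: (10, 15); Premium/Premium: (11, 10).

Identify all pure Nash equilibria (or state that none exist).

None

Find each player's best response to every opponent strategy; NE are the intersections.
The row player's best responses — vs Low: High (payoff 13); vs Mid: High (payoff 6); vs High: Mid (payoff 14); vs Premium: Premium (payoff 11).
The column player's best responses — vs Low: High (payoff 10); vs Mid: Mid (payoff 15); vs High: High (payoff 15); vs Premium: High (payoff 15).
No cell has both players best-responding. For instance, the row player's best reply to Low is High, but against High the column player prefers High over Low.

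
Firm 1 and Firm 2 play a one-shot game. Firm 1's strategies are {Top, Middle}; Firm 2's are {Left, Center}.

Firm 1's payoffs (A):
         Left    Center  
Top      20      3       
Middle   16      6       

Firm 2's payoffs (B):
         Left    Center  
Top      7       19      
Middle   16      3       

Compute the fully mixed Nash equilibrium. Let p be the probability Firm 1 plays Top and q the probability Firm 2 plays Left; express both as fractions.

Each player's mixing probability is pinned down by making the *other* player indifferent.
Firm 2 indifferent between Left and Center: p·7 + (1−p)·16 = p·19 + (1−p)·3 ⟹ 16 + (-9)p = 3 + 16p ⟹ p = 13/25.
Firm 1 indifferent between Top and Middle: q·20 + (1−q)·3 = q·16 + (1−q)·6 ⟹ 3 + 17q = 6 + 10q ⟹ q = 3/7.

p = 13/25, q = 3/7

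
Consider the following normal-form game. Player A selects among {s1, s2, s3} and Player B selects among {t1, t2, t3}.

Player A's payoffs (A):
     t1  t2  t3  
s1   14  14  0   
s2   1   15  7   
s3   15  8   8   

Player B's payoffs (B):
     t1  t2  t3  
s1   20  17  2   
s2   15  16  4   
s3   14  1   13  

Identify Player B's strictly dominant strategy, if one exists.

None

Check whether one of Player B's strategies beats all alternatives regardless of what the opponent does.
t1 is not dominant: against s2, t2 gives 16 > 15.
t2 is not dominant: against s1, t1 gives 20 > 17.
t3 is not dominant: against s1, t1 gives 20 > 2.
No single strategy is best against every opponent action.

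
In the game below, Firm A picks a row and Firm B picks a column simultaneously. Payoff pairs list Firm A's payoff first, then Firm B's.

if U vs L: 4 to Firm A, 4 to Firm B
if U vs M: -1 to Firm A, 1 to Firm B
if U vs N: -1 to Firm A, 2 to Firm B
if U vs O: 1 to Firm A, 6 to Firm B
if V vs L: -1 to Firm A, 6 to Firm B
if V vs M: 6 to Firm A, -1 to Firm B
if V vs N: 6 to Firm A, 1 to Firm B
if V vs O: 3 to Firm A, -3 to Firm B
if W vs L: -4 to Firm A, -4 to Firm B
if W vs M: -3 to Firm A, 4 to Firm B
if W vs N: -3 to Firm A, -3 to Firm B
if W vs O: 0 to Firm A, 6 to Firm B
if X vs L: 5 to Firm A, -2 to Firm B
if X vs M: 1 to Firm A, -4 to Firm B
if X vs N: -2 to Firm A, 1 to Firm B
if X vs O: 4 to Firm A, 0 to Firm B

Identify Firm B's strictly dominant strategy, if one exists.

None

Check whether one of Firm B's strategies beats all alternatives regardless of what the opponent does.
L is not dominant: against U, O gives 6 > 4.
M is not dominant: against U, L gives 4 > 1.
N is not dominant: against U, L gives 4 > 2.
O is not dominant: against V, L gives 6 > -3.
No single strategy is best against every opponent action.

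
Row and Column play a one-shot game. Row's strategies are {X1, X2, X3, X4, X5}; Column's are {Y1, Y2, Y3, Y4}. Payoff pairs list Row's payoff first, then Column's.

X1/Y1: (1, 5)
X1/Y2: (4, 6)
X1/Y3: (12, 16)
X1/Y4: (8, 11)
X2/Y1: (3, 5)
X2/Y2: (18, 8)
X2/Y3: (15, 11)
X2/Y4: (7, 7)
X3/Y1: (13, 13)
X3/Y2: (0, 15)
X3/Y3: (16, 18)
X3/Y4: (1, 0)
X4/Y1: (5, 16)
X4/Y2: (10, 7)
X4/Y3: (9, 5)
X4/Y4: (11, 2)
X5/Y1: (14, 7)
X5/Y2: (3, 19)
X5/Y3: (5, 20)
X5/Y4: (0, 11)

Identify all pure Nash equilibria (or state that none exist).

Check mutual best responses: a cell is a NE iff neither player can gain by unilaterally deviating.
Row's best responses — vs Y1: X5 (payoff 14); vs Y2: X2 (payoff 18); vs Y3: X3 (payoff 16); vs Y4: X4 (payoff 11).
Column's best responses — vs X1: Y3 (payoff 16); vs X2: Y3 (payoff 11); vs X3: Y3 (payoff 18); vs X4: Y1 (payoff 16); vs X5: Y3 (payoff 20).
The only mutual best response is (X3, Y3); neither player gains by switching there.

(X3, Y3)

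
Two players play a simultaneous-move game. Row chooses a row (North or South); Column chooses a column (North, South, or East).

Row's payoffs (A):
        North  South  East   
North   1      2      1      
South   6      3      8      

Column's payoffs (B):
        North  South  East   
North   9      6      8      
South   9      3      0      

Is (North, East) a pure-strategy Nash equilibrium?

Holding Column at East: Row gets 1 from North but could get 8 by switching to South. Row has a profitable deviation.

No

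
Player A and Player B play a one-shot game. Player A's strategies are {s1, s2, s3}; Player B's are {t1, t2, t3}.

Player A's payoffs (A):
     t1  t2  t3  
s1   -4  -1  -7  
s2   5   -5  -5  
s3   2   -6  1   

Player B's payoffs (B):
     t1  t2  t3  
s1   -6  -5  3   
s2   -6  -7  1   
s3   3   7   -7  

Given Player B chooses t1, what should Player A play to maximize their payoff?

With Player B fixed at t1, Player A's payoffs are: s1 → -4, s2 → 5, s3 → 2.
The maximum is 5, achieved by s2.

s2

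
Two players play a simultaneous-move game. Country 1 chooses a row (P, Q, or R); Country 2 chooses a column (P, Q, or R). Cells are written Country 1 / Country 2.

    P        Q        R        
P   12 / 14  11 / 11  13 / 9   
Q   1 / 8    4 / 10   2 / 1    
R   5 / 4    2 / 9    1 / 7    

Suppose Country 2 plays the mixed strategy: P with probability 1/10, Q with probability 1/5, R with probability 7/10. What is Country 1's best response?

Compute Country 1's expected payoff from each pure strategy against the given mix.
P: (1/10)·12 + (1/5)·11 + (7/10)·13 = 25/2
Q: (1/10)·1 + (1/5)·4 + (7/10)·2 = 23/10
R: (1/10)·5 + (1/5)·2 + (7/10)·1 = 8/5
Highest expected payoff is 25/2, from P.

P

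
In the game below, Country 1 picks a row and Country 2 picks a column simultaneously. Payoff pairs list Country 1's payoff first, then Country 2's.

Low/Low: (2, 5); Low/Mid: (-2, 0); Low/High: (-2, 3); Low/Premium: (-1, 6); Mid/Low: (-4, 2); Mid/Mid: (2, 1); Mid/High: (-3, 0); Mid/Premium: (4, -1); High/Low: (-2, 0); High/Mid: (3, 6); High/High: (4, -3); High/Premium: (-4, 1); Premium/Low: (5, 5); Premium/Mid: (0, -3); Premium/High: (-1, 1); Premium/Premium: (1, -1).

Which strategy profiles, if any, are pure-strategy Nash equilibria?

(High, Mid) and (Premium, Low)

A profile is a Nash equilibrium when each player is best-responding to the other.
Country 1's best responses — vs Low: Premium (payoff 5); vs Mid: High (payoff 3); vs High: High (payoff 4); vs Premium: Mid (payoff 4).
Country 2's best responses — vs Low: Premium (payoff 6); vs Mid: Low (payoff 2); vs High: Mid (payoff 6); vs Premium: Low (payoff 5).
Mutual best responses occur at (High, Mid) and (Premium, Low); at each, neither player gains by switching.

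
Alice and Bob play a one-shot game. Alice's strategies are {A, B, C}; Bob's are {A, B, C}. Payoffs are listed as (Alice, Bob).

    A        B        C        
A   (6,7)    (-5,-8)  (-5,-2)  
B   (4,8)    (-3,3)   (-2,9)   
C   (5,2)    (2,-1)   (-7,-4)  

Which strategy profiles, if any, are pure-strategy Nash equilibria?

(A, A) and (B, C)

Check mutual best responses: a cell is a NE iff neither player can gain by unilaterally deviating.
Alice's best responses — vs A: A (payoff 6); vs B: C (payoff 2); vs C: B (payoff -2).
Bob's best responses — vs A: A (payoff 7); vs B: C (payoff 9); vs C: A (payoff 2).
Mutual best responses occur at (A, A) and (B, C); at each, neither player gains by switching.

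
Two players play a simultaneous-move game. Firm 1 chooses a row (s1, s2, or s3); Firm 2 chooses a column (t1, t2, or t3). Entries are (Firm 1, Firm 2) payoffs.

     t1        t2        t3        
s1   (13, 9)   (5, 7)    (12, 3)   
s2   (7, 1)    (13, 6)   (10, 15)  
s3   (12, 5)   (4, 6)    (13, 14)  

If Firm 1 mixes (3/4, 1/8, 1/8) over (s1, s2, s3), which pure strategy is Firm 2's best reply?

Firm 2's best reply maximizes expected payoff against the mix.
t1: (3/4)·9 + (1/8)·1 + (1/8)·5 = 15/2
t2: (3/4)·7 + (1/8)·6 + (1/8)·6 = 27/4
t3: (3/4)·3 + (1/8)·15 + (1/8)·14 = 47/8
Highest expected payoff is 15/2, from t1.

t1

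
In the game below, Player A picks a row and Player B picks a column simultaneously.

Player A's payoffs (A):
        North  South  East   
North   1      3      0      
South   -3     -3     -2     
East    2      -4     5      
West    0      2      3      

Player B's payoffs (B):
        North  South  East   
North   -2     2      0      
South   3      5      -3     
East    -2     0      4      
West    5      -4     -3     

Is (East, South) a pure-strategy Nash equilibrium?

No

Holding Player B at South: Player A gets -4 from East but could get 3 by switching to North. Player A has a profitable deviation.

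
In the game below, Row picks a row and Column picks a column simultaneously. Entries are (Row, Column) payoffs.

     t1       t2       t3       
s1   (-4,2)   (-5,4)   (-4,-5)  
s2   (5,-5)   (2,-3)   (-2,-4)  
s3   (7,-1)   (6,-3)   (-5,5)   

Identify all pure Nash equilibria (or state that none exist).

No pure-strategy Nash equilibrium

A profile is a Nash equilibrium when each player is best-responding to the other.
Row's best responses — vs t1: s3 (payoff 7); vs t2: s3 (payoff 6); vs t3: s2 (payoff -2).
Column's best responses — vs s1: t2 (payoff 4); vs s2: t2 (payoff -3); vs s3: t3 (payoff 5).
No cell has both players best-responding. For instance, Row's best reply to t3 is s2, but against s2 Column prefers t2 over t3.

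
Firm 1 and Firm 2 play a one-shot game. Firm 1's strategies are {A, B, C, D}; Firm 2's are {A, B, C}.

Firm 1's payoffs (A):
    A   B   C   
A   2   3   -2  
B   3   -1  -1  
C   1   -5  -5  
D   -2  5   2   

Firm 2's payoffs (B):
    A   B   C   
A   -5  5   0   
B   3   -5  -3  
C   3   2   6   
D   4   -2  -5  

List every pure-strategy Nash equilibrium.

(B, A)

A profile is a Nash equilibrium when each player is best-responding to the other.
Firm 1's best responses — vs A: B (payoff 3); vs B: D (payoff 5); vs C: D (payoff 2).
Firm 2's best responses — vs A: B (payoff 5); vs B: A (payoff 3); vs C: C (payoff 6); vs D: A (payoff 4).
The only mutual best response is (B, A); neither player gains by switching there.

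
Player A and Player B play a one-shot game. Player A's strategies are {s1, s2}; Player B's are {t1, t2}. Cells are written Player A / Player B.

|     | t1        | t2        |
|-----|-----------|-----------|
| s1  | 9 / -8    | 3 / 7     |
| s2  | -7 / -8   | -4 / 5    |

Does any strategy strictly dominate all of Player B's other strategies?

Check whether one of Player B's strategies beats all alternatives regardless of what the opponent does.
t2 strictly dominates: vs s1: 7 > -8; vs s2: 5 > -8.

t2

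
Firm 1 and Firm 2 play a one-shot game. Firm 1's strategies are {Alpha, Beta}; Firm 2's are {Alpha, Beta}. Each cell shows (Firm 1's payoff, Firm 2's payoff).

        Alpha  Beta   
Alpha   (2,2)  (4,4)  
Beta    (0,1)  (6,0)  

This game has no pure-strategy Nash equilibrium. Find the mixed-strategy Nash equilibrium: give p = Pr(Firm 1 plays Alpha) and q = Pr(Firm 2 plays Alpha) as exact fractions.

Each player's mixing probability is pinned down by making the *other* player indifferent.
Firm 2 indifferent between Alpha and Beta: p·2 + (1−p)·1 = p·4 + (1−p)·0 ⟹ 1 + 1p = 0 + 4p ⟹ p = 1/3.
Firm 1 indifferent between Alpha and Beta: q·2 + (1−q)·4 = q·0 + (1−q)·6 ⟹ 4 + (-2)q = 6 + (-6)q ⟹ q = 1/2.

p = 1/3, q = 1/2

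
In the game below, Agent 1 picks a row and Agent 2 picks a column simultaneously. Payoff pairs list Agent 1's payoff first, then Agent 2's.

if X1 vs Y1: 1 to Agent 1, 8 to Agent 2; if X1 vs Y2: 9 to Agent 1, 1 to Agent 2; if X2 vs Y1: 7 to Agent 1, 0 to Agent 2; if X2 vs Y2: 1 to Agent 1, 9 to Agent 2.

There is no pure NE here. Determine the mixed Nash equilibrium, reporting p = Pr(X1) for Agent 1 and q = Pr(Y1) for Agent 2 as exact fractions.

p = 9/16, q = 4/7

Each player's mixing probability is pinned down by making the *other* player indifferent.
Agent 2 indifferent between Y1 and Y2: p·8 + (1−p)·0 = p·1 + (1−p)·9 ⟹ 0 + 8p = 9 + (-8)p ⟹ p = 9/16.
Agent 1 indifferent between X1 and X2: q·1 + (1−q)·9 = q·7 + (1−q)·1 ⟹ 9 + (-8)q = 1 + 6q ⟹ q = 4/7.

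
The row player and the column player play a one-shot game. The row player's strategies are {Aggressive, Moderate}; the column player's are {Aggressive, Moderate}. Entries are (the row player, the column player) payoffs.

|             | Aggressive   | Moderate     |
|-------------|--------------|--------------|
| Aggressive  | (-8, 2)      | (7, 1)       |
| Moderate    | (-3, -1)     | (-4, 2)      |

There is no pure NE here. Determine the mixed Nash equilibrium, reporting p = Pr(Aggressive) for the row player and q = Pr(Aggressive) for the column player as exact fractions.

p = 3/4, q = 11/16

In a mixed NE each player is indifferent between their pure strategies, so the opponent's mix sets the indifference.
The column player indifferent between Aggressive and Moderate: p·2 + (1−p)·(-1) = p·1 + (1−p)·2 ⟹ (-1) + 3p = 2 + (-1)p ⟹ p = 3/4.
The row player indifferent between Aggressive and Moderate: q·(-8) + (1−q)·7 = q·(-3) + (1−q)·(-4) ⟹ 7 + (-15)q = (-4) + 1q ⟹ q = 11/16.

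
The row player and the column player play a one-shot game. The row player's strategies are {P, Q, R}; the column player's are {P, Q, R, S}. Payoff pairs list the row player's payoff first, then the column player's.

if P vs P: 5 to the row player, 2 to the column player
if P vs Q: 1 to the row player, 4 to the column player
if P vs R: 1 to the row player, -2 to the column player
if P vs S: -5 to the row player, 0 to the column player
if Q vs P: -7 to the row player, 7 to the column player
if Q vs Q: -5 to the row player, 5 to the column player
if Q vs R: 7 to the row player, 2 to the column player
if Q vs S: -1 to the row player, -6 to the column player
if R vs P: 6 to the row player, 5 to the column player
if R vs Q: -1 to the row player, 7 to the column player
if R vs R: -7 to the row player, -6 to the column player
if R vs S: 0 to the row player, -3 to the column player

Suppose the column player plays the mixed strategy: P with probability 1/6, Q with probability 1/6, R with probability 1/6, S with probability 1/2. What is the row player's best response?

R

Compute the row player's expected payoff from each pure strategy against the given mix.
P: (1/6)·5 + (1/6)·1 + (1/6)·1 + (1/2)·(-5) = -4/3
Q: (1/6)·(-7) + (1/6)·(-5) + (1/6)·7 + (1/2)·(-1) = -4/3
R: (1/6)·6 + (1/6)·(-1) + (1/6)·(-7) + (1/2)·0 = -1/3
Highest expected payoff is -1/3, from R.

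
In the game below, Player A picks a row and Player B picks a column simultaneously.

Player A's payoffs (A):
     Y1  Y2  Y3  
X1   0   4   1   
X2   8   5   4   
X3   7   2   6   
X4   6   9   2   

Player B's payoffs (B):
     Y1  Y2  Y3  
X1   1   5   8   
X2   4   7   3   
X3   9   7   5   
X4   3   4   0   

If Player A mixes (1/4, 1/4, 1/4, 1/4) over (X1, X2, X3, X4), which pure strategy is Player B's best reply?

Y2

Player B's best reply maximizes expected payoff against the mix.
Y1: (1/4)·1 + (1/4)·4 + (1/4)·9 + (1/4)·3 = 17/4
Y2: (1/4)·5 + (1/4)·7 + (1/4)·7 + (1/4)·4 = 23/4
Y3: (1/4)·8 + (1/4)·3 + (1/4)·5 + (1/4)·0 = 4
Highest expected payoff is 23/4, from Y2.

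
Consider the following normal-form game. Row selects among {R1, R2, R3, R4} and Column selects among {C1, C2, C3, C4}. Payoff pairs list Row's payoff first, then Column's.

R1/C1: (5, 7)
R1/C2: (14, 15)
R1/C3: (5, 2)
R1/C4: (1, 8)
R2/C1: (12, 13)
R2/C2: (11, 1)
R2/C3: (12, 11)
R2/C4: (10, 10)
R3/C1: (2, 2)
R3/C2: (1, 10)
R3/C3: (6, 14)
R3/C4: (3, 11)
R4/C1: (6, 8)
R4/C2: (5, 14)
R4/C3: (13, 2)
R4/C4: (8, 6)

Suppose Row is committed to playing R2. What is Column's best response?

With Row fixed at R2, Column's payoffs are: C1 → 13, C2 → 1, C3 → 11, C4 → 10.
The maximum is 13, achieved by C1.

C1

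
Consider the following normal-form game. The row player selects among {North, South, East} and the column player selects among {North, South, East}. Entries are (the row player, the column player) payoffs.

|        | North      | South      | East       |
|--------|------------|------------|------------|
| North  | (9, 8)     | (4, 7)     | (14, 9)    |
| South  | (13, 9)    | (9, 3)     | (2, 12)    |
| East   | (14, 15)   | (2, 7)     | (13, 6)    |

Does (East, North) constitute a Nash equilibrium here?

Holding the column player at North: the row player gets 14 from East, versus 9 from North, 13 from South. No profitable deviation for the row player.
Holding the row player at East: the column player gets 15 from North, versus 7 from South, 6 from East. No profitable deviation for the column player either.

Yes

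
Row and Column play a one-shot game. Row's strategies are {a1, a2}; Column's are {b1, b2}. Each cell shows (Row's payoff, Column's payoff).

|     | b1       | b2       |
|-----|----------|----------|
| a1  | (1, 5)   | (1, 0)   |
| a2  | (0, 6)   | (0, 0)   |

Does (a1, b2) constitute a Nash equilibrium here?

Holding Column at b2: Row gets 1 from a1, versus 0 from a2. No profitable deviation for Row.
Holding Row at a1: Column gets 0 from b2 but could get 5 by switching to b1. Column has a profitable deviation.

No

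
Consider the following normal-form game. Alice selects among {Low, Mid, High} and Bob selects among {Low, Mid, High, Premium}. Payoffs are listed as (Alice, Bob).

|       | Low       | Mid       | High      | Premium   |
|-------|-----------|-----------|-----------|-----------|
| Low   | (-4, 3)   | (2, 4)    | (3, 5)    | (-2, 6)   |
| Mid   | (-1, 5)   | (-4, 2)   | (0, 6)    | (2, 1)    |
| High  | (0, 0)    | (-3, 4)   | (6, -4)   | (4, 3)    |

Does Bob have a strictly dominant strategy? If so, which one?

Check whether one of Bob's strategies beats all alternatives regardless of what the opponent does.
Low is not dominant: against Low, Mid gives 4 > 3.
Mid is not dominant: against Low, High gives 5 > 4.
High is not dominant: against Low, Premium gives 6 > 5.
Premium is not dominant: against Mid, Low gives 5 > 1.
No single strategy is best against every opponent action.

No strictly dominant strategy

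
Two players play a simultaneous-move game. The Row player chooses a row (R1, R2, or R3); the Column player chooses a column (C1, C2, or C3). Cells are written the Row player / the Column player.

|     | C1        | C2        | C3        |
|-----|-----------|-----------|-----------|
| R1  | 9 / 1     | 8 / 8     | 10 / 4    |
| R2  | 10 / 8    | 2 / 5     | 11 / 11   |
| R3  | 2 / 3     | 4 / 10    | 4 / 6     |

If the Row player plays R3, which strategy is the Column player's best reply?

With the Row player fixed at R3, the Column player's payoffs are: C1 → 3, C2 → 10, C3 → 6.
The maximum is 10, achieved by C2.

C2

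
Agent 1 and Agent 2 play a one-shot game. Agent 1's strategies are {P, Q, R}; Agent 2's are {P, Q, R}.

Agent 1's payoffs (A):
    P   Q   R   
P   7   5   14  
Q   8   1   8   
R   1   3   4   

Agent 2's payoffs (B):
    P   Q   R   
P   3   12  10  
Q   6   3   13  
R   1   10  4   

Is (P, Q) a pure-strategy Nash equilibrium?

Holding Agent 2 at Q: Agent 1 gets 5 from P, versus 1 from Q, 3 from R. No profitable deviation for Agent 1.
Holding Agent 1 at P: Agent 2 gets 12 from Q, versus 3 from P, 10 from R. No profitable deviation for Agent 2 either.

Yes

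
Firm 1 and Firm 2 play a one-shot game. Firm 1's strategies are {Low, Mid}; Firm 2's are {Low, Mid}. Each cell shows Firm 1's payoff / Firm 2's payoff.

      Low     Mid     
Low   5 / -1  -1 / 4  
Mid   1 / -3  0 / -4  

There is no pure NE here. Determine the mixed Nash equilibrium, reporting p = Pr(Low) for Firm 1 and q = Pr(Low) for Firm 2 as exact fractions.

p = 1/6, q = 1/5

In a mixed NE each player is indifferent between their pure strategies, so the opponent's mix sets the indifference.
Firm 2 indifferent between Low and Mid: p·(-1) + (1−p)·(-3) = p·4 + (1−p)·(-4) ⟹ (-3) + 2p = (-4) + 8p ⟹ p = 1/6.
Firm 1 indifferent between Low and Mid: q·5 + (1−q)·(-1) = q·1 + (1−q)·0 ⟹ (-1) + 6q = 0 + 1q ⟹ q = 1/5.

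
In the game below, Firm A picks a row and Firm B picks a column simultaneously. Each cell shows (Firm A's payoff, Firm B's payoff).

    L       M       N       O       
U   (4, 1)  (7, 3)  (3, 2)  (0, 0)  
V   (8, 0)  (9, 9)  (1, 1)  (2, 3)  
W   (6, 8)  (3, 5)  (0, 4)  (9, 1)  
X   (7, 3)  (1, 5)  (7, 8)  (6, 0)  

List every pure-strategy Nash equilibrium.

Check mutual best responses: a cell is a NE iff neither player can gain by unilaterally deviating.
Firm A's best responses — vs L: V (payoff 8); vs M: V (payoff 9); vs N: X (payoff 7); vs O: W (payoff 9).
Firm B's best responses — vs U: M (payoff 3); vs V: M (payoff 9); vs W: L (payoff 8); vs X: N (payoff 8).
Mutual best responses occur at (V, M) and (X, N); at each, neither player gains by switching.

(V, M) and (X, N)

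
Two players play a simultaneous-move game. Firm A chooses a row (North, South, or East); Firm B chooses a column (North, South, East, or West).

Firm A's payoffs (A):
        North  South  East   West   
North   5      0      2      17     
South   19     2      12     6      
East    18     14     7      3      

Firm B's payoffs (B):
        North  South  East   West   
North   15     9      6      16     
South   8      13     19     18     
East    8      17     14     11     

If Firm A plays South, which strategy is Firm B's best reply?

With Firm A fixed at South, Firm B's payoffs are: North → 8, South → 13, East → 19, West → 18.
The maximum is 19, achieved by East.

East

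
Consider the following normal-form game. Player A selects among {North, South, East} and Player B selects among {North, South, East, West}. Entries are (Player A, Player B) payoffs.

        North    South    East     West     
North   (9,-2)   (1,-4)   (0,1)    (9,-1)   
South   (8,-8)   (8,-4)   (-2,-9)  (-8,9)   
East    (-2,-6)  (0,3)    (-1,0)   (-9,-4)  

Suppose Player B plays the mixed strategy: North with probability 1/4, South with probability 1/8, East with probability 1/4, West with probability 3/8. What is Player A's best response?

Compute Player A's expected payoff from each pure strategy against the given mix.
North: (1/4)·9 + (1/8)·1 + (1/4)·0 + (3/8)·9 = 23/4
South: (1/4)·8 + (1/8)·8 + (1/4)·(-2) + (3/8)·(-8) = -1/2
East: (1/4)·(-2) + (1/8)·0 + (1/4)·(-1) + (3/8)·(-9) = -33/8
Highest expected payoff is 23/4, from North.

North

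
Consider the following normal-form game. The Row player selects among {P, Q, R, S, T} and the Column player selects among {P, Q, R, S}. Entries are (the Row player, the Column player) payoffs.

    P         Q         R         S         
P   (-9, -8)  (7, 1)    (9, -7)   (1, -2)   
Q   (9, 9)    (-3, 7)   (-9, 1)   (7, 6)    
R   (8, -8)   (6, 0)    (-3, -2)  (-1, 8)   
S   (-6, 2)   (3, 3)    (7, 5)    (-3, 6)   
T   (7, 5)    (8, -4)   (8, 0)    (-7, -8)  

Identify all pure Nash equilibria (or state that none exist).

(Q, P)

Check mutual best responses: a cell is a NE iff neither player can gain by unilaterally deviating.
The Row player's best responses — vs P: Q (payoff 9); vs Q: T (payoff 8); vs R: P (payoff 9); vs S: Q (payoff 7).
The Column player's best responses — vs P: Q (payoff 1); vs Q: P (payoff 9); vs R: S (payoff 8); vs S: S (payoff 6); vs T: P (payoff 5).
The only mutual best response is (Q, P); neither player gains by switching there.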